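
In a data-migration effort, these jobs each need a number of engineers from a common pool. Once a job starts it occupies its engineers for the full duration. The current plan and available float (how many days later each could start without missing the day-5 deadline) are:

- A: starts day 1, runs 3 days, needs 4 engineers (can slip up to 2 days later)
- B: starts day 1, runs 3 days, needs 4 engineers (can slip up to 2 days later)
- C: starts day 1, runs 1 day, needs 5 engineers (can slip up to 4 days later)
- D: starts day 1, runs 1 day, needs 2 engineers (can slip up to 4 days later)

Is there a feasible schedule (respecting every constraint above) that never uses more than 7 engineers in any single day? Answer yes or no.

no

The minimum achievable peak is 8; 7 < 8, so no feasible schedule stays within the cap.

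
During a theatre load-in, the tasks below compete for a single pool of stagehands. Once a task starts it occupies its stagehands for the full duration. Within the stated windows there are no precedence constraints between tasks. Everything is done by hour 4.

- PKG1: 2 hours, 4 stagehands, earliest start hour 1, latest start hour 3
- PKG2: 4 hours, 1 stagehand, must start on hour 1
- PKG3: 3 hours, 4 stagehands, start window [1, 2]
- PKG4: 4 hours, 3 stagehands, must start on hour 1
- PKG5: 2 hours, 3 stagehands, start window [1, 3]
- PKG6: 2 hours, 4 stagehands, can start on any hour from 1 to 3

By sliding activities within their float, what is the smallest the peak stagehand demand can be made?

15

Early-start (PKG1@1, PKG2@1, PKG3@1, PKG4@1, PKG5@1, PKG6@1) gives peak 19: h1:19  h2:19  h3:8  h4:4.
Shift PKG6→3.
Schedule PKG1@1, PKG2@1, PKG3@1, PKG4@1, PKG5@1, PKG6@3: h1:15  h2:15  h3:12  h4:8 — peak 15.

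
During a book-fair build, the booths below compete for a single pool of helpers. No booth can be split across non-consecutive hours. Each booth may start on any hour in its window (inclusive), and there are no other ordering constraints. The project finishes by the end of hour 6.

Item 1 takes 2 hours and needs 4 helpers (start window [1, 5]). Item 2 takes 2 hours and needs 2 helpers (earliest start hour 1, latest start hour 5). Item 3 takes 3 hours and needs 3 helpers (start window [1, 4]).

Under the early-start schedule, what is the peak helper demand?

Early-start schedule: Item 1@1, Item 2@1, Item 3@1.
Load per hour: hour 1: 9, hour 2: 9, hour 3: 3, hour 4: 0, hour 5: 0, hour 6: 0.
Peak is 9.

9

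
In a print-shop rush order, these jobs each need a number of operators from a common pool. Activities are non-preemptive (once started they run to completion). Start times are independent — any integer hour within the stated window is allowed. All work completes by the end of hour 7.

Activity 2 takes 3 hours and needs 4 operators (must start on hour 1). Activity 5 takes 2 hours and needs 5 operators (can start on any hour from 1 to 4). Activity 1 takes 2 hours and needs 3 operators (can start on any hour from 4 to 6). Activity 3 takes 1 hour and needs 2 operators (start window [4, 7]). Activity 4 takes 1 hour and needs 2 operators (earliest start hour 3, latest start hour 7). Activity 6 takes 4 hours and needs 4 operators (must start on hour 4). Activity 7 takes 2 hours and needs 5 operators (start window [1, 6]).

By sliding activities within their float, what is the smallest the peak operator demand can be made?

9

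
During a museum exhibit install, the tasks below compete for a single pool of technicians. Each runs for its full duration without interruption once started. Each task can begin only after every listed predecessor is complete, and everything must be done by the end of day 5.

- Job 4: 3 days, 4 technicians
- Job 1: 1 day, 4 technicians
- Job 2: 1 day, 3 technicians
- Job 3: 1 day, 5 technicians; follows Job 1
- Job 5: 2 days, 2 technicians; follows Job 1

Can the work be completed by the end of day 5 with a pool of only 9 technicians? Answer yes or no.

Schedule Job 4@2, Job 1@1, Job 2@1, Job 3@5, Job 5@2: d1:7  d2:6  d3:6  d4:4  d5:5 — peak 7 ≤ 9.

yes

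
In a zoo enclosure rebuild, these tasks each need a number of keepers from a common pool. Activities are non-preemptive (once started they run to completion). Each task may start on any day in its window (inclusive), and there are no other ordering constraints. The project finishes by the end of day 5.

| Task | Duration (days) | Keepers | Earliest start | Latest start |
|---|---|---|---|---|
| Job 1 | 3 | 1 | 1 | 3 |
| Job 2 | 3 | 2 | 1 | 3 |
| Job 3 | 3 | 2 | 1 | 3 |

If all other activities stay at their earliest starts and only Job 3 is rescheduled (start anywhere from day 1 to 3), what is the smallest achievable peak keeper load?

5

Job 3@1: d1:5  d2:5  d3:5  d4:0  d5:0 → peak 5
Job 3@2: d1:3  d2:5  d3:5  d4:2  d5:0 → peak 5
Job 3@3: d1:3  d2:3  d3:5  d4:2  d5:2 → peak 5
Best is Job 3@1, peak 5.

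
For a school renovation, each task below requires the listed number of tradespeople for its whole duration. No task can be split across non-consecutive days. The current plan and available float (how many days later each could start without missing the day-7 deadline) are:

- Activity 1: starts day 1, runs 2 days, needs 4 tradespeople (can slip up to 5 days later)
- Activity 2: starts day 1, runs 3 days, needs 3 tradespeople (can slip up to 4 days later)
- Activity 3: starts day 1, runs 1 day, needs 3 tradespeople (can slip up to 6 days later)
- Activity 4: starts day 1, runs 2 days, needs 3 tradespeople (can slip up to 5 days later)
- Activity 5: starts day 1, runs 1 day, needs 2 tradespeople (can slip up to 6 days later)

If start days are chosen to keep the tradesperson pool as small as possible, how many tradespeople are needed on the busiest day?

6

Early-start (Activity 1@1, Activity 2@1, Activity 3@1, Activity 4@1, Activity 5@1) gives peak 15: d1:15  d2:10  d3:3  d4:0  d5:0  d6:0  d7:0.
Shift Activity 2→3, Activity 3→3, Activity 4→4.
Schedule Activity 1@1, Activity 2@3, Activity 3@3, Activity 4@4, Activity 5@1: d1:6  d2:4  d3:6  d4:6  d5:6  d6:0  d7:0 — peak 6.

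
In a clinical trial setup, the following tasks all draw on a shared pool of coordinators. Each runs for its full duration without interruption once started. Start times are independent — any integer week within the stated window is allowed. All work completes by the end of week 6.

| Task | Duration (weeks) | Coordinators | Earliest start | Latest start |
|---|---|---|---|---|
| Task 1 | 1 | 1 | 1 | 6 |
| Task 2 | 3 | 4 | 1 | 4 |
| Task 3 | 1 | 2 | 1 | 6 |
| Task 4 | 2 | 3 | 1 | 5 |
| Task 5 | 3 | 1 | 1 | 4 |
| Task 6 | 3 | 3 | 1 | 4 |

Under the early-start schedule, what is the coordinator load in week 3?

At early start, week 3 has: Task 2, Task 5, Task 6.
Demand: 4 + 1 + 3 = 8.

8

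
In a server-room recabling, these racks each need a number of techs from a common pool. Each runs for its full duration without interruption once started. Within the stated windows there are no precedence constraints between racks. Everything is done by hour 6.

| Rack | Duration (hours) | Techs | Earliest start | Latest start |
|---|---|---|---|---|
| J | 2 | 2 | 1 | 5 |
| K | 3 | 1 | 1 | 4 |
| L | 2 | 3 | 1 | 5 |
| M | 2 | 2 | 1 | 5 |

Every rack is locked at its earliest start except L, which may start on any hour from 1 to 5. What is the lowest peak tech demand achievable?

L@1: h1:8  h2:8  h3:1  h4:0  h5:0  h6:0 → peak 8
L@2: h1:5  h2:8  h3:4  h4:0  h5:0  h6:0 → peak 8
L@3: h1:5  h2:5  h3:4  h4:3  h5:0  h6:0 → peak 5
L@4: h1:5  h2:5  h3:1  h4:3  h5:3  h6:0 → peak 5
L@5: h1:5  h2:5  h3:1  h4:0  h5:3  h6:3 → peak 5
Best is L@3, peak 5.

5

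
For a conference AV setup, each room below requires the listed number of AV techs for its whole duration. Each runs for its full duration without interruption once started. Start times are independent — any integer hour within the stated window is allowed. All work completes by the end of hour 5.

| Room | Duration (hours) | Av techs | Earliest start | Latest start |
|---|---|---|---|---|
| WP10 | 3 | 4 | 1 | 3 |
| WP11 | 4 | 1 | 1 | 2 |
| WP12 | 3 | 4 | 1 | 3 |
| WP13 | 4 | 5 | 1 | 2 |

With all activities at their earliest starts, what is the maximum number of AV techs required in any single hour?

14

Early-start schedule: WP10@1, WP11@1, WP12@1, WP13@1.
Load per hour: hour 1: 14, hour 2: 14, hour 3: 14, hour 4: 6, hour 5: 0.
Peak is 14.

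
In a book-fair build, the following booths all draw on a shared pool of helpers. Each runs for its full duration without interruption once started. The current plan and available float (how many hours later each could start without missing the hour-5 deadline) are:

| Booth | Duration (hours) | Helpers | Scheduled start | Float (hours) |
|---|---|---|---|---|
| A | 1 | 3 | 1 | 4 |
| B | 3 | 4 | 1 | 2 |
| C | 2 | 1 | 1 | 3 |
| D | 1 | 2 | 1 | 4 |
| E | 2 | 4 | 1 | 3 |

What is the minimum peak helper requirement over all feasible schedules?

7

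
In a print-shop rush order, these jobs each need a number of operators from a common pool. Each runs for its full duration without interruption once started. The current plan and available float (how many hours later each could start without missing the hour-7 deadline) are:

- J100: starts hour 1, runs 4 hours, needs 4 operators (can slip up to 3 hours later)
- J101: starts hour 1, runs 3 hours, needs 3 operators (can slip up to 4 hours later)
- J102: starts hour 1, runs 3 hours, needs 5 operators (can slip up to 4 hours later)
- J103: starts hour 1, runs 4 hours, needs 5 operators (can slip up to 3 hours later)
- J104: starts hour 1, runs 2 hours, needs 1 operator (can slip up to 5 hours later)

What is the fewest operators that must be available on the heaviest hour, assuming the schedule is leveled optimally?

Early-start (J100@1, J101@1, J102@1, J103@1, J104@1) gives peak 18: h1:18  h2:18  h3:17  h4:9  h5:0  h6:0  h7:0.
Shift J101→5, J103→4, J104→5.
Schedule J100@1, J101@5, J102@1, J103@4, J104@5: h1:9  h2:9  h3:9  h4:9  h5:9  h6:9  h7:8 — peak 9.
Total operator-hours = 62 over 7 hours ⇒ peak ≥ ⌈62/7⌉ = 9, so 9 is optimal.

9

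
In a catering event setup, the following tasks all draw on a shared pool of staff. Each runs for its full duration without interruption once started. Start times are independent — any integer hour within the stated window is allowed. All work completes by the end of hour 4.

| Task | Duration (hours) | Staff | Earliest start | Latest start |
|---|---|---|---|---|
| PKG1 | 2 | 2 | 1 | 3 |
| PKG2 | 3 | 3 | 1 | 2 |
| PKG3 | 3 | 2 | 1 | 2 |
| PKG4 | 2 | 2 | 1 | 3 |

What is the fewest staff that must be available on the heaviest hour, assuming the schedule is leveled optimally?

7

Early-start (PKG1@1, PKG2@1, PKG3@1, PKG4@1) gives peak 9: h1:9  h2:9  h3:5  h4:0.
Shift PKG4→3.
Schedule PKG1@1, PKG2@1, PKG3@1, PKG4@3: h1:7  h2:7  h3:7  h4:2 — peak 7.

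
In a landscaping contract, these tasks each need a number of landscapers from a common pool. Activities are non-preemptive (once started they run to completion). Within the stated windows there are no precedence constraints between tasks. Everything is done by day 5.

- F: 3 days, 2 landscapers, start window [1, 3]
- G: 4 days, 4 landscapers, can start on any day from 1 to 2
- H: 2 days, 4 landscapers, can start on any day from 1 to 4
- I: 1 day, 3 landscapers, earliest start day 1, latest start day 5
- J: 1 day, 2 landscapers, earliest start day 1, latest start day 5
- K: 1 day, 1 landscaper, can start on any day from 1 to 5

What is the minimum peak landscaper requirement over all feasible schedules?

8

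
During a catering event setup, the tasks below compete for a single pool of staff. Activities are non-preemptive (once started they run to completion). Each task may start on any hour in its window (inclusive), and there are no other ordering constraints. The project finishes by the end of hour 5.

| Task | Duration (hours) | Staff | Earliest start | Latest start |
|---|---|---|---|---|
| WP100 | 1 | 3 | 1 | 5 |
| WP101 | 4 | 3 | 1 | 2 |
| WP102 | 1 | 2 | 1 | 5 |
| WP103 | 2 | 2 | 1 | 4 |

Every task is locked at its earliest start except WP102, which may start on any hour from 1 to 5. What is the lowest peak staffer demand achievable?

WP102@1: h1:10  h2:5  h3:3  h4:3  h5:0 → peak 10
WP102@2: h1:8  h2:7  h3:3  h4:3  h5:0 → peak 8
WP102@3: h1:8  h2:5  h3:5  h4:3  h5:0 → peak 8
WP102@4: h1:8  h2:5  h3:3  h4:5  h5:0 → peak 8
WP102@5: h1:8  h2:5  h3:3  h4:3  h5:2 → peak 8
Best is WP102@2, peak 8.

8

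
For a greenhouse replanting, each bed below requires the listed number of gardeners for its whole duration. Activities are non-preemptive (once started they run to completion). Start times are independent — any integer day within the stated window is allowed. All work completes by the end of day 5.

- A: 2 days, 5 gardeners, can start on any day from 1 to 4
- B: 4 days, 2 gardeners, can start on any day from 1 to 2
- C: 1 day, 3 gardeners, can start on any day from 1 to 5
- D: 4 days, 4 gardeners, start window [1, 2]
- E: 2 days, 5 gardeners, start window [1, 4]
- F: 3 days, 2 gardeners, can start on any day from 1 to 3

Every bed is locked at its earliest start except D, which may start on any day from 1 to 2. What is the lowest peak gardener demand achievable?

18

D@1: d1:21  d2:18  d3:8  d4:6  d5:0 → peak 21
D@2: d1:17  d2:18  d3:8  d4:6  d5:4 → peak 18
Best is D@2, peak 18.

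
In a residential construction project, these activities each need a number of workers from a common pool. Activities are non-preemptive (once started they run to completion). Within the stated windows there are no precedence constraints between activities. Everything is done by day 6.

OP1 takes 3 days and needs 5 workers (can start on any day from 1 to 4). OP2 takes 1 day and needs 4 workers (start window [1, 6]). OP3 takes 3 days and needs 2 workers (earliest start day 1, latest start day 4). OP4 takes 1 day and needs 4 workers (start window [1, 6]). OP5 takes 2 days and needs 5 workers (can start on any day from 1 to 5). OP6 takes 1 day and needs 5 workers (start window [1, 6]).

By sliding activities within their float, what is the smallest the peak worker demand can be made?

Early-start (OP1@1, OP2@1, OP3@1, OP4@1, OP5@1, OP6@1) gives peak 25: d1:25  d2:12  d3:7  d4:0  d5:0  d6:0.
Shift OP3→2, OP4→5, OP5→4, OP6→6.
Schedule OP1@1, OP2@1, OP3@2, OP4@5, OP5@4, OP6@6: d1:9  d2:7  d3:7  d4:7  d5:9  d6:5 — peak 9.

9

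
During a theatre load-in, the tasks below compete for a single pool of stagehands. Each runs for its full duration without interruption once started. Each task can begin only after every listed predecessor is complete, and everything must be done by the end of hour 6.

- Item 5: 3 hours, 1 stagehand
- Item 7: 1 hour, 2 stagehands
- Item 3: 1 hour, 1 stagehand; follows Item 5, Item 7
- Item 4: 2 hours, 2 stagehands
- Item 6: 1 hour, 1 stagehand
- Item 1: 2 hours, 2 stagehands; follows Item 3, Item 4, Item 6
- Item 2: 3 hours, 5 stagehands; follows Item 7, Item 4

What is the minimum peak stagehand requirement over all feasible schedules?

7

Schedule Item 5@1, Item 7@1, Item 3@4, Item 4@1, Item 6@1, Item 1@5, Item 2@3: h1:6  h2:3  h3:6  h4:6  h5:7  h6:2 — peak 7.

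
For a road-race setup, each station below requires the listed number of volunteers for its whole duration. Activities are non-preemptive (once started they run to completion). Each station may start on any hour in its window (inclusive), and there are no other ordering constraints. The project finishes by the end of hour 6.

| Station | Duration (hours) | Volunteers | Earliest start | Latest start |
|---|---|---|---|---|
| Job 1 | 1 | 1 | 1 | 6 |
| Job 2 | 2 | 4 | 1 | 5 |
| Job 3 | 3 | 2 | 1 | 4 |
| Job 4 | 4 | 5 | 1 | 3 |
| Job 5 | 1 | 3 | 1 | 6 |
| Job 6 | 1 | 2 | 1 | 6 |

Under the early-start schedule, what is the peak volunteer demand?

17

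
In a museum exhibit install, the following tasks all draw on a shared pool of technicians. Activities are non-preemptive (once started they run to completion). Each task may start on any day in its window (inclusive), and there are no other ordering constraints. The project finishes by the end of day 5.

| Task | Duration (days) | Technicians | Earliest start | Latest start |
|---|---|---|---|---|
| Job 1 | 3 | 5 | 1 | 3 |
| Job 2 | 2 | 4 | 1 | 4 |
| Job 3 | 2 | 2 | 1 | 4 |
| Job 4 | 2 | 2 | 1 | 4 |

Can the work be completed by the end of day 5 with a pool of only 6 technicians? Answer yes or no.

no

Total technician-days = 31; over 5 days the average is 31/5 > 6, so some day must exceed 6.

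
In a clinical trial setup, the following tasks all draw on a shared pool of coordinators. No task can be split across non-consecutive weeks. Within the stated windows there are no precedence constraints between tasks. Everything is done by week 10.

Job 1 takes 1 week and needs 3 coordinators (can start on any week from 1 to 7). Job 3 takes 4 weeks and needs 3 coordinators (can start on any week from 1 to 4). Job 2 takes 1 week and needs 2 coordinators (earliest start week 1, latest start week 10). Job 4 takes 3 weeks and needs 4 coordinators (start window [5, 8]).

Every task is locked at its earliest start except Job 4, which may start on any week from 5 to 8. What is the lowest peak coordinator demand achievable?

8

Job 4@5: w1:8  w2:3  w3:3  w4:3  w5:4  w6:4  w7:4  w8:0  w9:0  w10:0 → peak 8
Job 4@6: w1:8  w2:3  w3:3  w4:3  w5:0  w6:4  w7:4  w8:4  w9:0  w10:0 → peak 8
Job 4@7: w1:8  w2:3  w3:3  w4:3  w5:0  w6:0  w7:4  w8:4  w9:4  w10:0 → peak 8
Job 4@8: w1:8  w2:3  w3:3  w4:3  w5:0  w6:0  w7:0  w8:4  w9:4  w10:4 → peak 8
Best is Job 4@5, peak 8.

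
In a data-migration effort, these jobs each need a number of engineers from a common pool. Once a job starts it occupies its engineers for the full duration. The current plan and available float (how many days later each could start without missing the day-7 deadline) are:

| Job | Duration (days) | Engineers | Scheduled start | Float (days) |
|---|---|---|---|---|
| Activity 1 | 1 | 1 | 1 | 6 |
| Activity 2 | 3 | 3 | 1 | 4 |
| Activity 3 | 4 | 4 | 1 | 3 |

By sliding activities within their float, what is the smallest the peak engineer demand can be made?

Early-start (Activity 1@1, Activity 2@1, Activity 3@1) gives peak 8: d1:8  d2:7  d3:7  d4:4  d5:0  d6:0  d7:0.
Shift Activity 3→4.
Schedule Activity 1@1, Activity 2@1, Activity 3@4: d1:4  d2:3  d3:3  d4:4  d5:4  d6:4  d7:4 — peak 4.
Total engineer-days = 26 over 7 days ⇒ peak ≥ ⌈26/7⌉ = 4, so 4 is optimal.

4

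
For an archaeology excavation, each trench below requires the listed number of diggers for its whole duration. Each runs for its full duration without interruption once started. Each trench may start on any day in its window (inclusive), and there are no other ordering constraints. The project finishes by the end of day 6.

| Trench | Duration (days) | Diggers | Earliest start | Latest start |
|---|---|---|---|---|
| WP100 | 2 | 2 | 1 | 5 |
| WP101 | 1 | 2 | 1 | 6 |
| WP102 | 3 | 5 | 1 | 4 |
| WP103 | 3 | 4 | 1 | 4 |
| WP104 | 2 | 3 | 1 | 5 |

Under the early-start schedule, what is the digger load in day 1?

At early start, day 1 has: WP100, WP101, WP102, WP103, WP104.
Demand: 2 + 2 + 5 + 4 + 3 = 16.

16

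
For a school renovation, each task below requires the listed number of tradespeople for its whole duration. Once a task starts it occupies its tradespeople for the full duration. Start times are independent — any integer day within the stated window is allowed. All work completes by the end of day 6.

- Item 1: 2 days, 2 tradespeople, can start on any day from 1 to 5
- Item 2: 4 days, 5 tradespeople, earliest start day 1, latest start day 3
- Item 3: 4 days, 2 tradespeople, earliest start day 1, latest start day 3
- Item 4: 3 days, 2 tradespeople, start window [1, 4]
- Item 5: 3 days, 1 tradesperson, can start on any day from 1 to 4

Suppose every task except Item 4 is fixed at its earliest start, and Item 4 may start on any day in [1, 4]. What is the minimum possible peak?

Item 4@1: d1:12  d2:12  d3:10  d4:7  d5:0  d6:0 → peak 12
Item 4@2: d1:10  d2:12  d3:10  d4:9  d5:0  d6:0 → peak 12
Item 4@3: d1:10  d2:10  d3:10  d4:9  d5:2  d6:0 → peak 10
Item 4@4: d1:10  d2:10  d3:8  d4:9  d5:2  d6:2 → peak 10
Best is Item 4@3, peak 10.

10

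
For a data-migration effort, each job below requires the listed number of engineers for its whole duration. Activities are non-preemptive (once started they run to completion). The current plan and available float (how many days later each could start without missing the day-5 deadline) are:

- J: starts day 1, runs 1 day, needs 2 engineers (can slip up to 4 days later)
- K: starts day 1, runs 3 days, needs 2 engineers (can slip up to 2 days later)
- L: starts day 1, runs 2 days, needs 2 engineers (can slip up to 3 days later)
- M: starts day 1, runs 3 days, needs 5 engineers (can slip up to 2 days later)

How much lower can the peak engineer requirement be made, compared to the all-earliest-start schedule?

Early-start peak: d1:11  d2:9  d3:7  d4:0  d5:0 ⇒ 11.
Leveled (J@1, K@1, L@1, M@3): d1:6  d2:4  d3:7  d4:5  d5:5 ⇒ 7.
Reduction 11 − 7 = 4.

4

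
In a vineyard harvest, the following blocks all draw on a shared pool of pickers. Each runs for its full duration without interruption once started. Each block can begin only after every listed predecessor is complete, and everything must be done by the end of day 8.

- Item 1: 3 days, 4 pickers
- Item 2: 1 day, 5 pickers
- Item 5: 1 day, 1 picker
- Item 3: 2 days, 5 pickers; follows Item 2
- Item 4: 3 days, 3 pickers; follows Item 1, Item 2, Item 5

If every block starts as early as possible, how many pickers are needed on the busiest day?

10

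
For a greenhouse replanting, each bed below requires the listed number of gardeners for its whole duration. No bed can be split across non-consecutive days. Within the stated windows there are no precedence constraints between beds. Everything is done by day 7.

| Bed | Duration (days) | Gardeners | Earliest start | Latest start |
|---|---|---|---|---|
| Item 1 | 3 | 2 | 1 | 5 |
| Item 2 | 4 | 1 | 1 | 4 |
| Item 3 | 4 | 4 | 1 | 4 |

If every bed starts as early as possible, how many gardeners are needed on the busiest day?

Early-start schedule: Item 1@1, Item 2@1, Item 3@1.
Load per day: day 1: 7, day 2: 7, day 3: 7, day 4: 5, day 5: 0, day 6: 0, day 7: 0.
Peak is 7.

7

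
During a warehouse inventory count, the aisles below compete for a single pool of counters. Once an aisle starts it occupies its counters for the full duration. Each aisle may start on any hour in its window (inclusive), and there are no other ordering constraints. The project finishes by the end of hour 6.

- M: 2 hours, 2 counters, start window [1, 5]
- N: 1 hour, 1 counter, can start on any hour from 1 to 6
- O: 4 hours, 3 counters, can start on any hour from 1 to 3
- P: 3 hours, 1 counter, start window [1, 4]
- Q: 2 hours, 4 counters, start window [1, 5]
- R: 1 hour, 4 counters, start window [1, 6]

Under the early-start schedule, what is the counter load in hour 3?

4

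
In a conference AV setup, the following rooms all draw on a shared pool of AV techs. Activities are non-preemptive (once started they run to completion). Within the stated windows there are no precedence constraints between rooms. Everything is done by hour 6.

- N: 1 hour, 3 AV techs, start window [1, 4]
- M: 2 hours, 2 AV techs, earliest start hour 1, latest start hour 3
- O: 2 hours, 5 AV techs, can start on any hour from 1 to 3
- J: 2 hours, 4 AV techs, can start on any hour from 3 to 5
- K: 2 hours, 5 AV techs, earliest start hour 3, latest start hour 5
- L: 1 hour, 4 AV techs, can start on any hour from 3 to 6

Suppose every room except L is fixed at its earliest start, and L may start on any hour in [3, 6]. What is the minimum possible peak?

10

L@3: h1:10  h2:7  h3:13  h4:9  h5:0  h6:0 → peak 13
L@4: h1:10  h2:7  h3:9  h4:13  h5:0  h6:0 → peak 13
L@5: h1:10  h2:7  h3:9  h4:9  h5:4  h6:0 → peak 10
L@6: h1:10  h2:7  h3:9  h4:9  h5:0  h6:4 → peak 10
Best is L@5, peak 10.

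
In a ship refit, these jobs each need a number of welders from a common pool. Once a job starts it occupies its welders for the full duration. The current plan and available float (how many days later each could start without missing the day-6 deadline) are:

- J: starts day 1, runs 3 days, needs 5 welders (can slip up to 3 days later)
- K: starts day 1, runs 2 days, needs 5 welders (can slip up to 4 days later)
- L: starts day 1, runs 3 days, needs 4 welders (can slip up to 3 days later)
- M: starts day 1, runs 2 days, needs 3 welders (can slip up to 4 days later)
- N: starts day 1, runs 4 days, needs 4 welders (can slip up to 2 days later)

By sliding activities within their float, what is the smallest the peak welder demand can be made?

11

Early-start (J@1, K@1, L@1, M@1, N@1) gives peak 21: d1:21  d2:21  d3:13  d4:4  d5:0  d6:0.
Shift L→4, M→4, N→3.
Schedule J@1, K@1, L@4, M@4, N@3: d1:10  d2:10  d3:9  d4:11  d5:11  d6:8 — peak 11.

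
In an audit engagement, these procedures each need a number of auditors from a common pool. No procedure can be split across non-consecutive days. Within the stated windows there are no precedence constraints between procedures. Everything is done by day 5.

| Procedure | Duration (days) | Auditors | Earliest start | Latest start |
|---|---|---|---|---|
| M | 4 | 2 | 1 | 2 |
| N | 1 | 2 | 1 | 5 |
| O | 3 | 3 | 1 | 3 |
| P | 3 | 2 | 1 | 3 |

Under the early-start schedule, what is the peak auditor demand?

Early-start schedule: M@1, N@1, O@1, P@1.
Load per day: day 1: 9, day 2: 7, day 3: 7, day 4: 2, day 5: 0.
Peak is 9.

9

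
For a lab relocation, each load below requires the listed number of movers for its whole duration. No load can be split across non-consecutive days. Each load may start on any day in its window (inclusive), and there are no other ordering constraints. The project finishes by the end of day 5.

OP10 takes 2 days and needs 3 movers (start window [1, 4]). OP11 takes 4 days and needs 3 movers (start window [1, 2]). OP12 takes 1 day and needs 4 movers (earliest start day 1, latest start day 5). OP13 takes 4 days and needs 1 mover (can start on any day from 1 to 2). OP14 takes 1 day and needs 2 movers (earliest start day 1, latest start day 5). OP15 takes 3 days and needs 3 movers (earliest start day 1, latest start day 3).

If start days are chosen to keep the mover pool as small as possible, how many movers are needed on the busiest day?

8

Early-start (OP10@1, OP11@1, OP12@1, OP13@1, OP14@1, OP15@1) gives peak 16: d1:16  d2:10  d3:7  d4:4  d5:0.
Shift OP12→5, OP13→2, OP15→3.
Schedule OP10@1, OP11@1, OP12@5, OP13@2, OP14@1, OP15@3: d1:8  d2:7  d3:7  d4:7  d5:8 — peak 8.
Total mover-days = 37 over 5 days ⇒ peak ≥ ⌈37/5⌉ = 8, so 8 is optimal.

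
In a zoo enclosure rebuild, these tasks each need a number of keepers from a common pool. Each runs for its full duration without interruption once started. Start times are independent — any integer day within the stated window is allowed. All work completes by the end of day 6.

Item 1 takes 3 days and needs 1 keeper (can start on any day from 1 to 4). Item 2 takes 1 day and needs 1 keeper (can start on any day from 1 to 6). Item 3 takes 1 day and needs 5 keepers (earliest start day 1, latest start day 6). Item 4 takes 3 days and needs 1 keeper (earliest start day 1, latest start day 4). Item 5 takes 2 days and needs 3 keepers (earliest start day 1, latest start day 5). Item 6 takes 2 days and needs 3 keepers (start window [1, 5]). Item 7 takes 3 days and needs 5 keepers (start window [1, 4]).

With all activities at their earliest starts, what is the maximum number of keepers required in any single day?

19

Early-start schedule: Item 1@1, Item 2@1, Item 3@1, Item 4@1, Item 5@1, Item 6@1, Item 7@1.
Load per day: day 1: 19, day 2: 13, day 3: 7, day 4: 0, day 5: 0, day 6: 0.
Peak is 19.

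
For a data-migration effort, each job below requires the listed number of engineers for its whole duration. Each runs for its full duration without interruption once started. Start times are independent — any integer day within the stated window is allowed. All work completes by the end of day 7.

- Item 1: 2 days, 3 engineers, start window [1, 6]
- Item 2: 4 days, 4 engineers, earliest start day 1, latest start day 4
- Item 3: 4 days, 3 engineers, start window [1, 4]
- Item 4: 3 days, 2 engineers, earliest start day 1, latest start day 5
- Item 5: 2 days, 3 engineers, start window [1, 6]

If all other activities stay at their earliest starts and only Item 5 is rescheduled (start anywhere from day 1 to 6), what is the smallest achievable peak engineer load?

12

Item 5@1: d1:15  d2:15  d3:9  d4:7  d5:0  d6:0  d7:0 → peak 15
Item 5@2: d1:12  d2:15  d3:12  d4:7  d5:0  d6:0  d7:0 → peak 15
Item 5@3: d1:12  d2:12  d3:12  d4:10  d5:0  d6:0  d7:0 → peak 12
Item 5@4: d1:12  d2:12  d3:9  d4:10  d5:3  d6:0  d7:0 → peak 12
Item 5@5: d1:12  d2:12  d3:9  d4:7  d5:3  d6:3  d7:0 → peak 12
Item 5@6: d1:12  d2:12  d3:9  d4:7  d5:0  d6:3  d7:3 → peak 12
Best is Item 5@3, peak 12.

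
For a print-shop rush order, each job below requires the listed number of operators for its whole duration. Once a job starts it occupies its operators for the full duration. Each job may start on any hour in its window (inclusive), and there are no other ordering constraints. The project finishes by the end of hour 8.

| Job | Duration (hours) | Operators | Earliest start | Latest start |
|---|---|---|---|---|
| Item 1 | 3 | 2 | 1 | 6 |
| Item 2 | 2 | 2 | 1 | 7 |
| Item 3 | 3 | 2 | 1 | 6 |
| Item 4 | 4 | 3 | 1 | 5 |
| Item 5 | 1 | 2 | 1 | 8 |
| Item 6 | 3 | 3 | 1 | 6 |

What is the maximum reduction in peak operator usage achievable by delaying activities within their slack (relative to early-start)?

Early-start peak: h1:14  h2:12  h3:10  h4:3  h5:0  h6:0  h7:0  h8:0 ⇒ 14.
Leveled (Item 1@1, Item 2@4, Item 3@5, Item 4@1, Item 5@8, Item 6@6): h1:5  h2:5  h3:5  h4:5  h5:4  h6:5  h7:5  h8:5 ⇒ 5.
Reduction 14 − 5 = 9.

9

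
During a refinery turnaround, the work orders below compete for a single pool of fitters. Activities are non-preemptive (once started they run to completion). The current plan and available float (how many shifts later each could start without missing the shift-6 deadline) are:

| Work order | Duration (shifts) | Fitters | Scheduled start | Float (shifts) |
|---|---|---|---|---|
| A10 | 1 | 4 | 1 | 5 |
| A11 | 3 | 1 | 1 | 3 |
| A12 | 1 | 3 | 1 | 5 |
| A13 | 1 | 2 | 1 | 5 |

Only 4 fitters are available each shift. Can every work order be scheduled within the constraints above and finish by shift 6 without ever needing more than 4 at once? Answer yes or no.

yes

Schedule A10@1, A11@2, A12@2, A13@3: s1:4  s2:4  s3:3  s4:1  s5:0  s6:0 — peak 4 ≤ 4.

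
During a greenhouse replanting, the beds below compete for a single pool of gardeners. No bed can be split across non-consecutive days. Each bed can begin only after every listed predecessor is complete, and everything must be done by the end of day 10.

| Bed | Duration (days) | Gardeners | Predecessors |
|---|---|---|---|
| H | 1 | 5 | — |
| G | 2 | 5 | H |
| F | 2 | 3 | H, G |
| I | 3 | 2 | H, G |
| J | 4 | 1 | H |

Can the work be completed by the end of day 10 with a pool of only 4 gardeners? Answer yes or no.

no

The minimum achievable peak is 5; 4 < 5, so no feasible schedule stays within the cap.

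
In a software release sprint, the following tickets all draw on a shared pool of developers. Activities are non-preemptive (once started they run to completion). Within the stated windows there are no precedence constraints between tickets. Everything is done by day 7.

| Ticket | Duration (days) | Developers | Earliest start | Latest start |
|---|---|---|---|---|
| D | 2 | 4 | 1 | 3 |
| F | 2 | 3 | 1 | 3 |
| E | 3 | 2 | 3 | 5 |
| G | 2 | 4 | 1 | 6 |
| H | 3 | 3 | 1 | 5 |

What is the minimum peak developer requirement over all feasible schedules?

6

Early-start (D@1, F@1, E@3, G@1, H@1) gives peak 14: d1:14  d2:14  d3:5  d4:2  d5:2  d6:0  d7:0.
Shift F→3, E→5, G→6, H→3.
Schedule D@1, F@3, E@5, G@6, H@3: d1:4  d2:4  d3:6  d4:6  d5:5  d6:6  d7:6 — peak 6.
Total developer-days = 37 over 7 days ⇒ peak ≥ ⌈37/7⌉ = 6, so 6 is optimal.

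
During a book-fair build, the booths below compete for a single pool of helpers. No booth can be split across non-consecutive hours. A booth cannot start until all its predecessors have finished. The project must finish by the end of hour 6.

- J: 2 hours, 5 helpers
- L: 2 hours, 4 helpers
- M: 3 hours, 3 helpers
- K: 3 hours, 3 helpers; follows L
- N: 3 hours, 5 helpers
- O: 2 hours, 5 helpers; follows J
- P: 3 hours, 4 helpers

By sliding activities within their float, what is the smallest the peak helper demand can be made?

Early-start (J@1, L@1, M@1, K@3, N@1, O@3, P@1) gives peak 21: h1:21  h2:21  h3:20  h4:8  h5:3  h6:0.
Shift J→3, K→4, O→5, P→4.
Schedule J@3, L@1, M@1, K@4, N@1, O@5, P@4: h1:12  h2:12  h3:13  h4:12  h5:12  h6:12 — peak 13.
Total helper-hours = 73 over 6 hours ⇒ peak ≥ ⌈73/6⌉ = 13, so 13 is optimal.

13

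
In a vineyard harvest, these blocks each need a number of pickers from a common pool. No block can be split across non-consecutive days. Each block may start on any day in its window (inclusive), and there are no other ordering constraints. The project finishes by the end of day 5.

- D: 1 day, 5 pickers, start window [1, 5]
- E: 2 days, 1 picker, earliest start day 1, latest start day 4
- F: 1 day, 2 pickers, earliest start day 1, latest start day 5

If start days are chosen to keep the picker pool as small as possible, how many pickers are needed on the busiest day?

Early-start (D@1, E@1, F@1) gives peak 8: d1:8  d2:1  d3:0  d4:0  d5:0.
Shift E→2, F→2.
Schedule D@1, E@2, F@2: d1:5  d2:3  d3:1  d4:0  d5:0 — peak 5.

5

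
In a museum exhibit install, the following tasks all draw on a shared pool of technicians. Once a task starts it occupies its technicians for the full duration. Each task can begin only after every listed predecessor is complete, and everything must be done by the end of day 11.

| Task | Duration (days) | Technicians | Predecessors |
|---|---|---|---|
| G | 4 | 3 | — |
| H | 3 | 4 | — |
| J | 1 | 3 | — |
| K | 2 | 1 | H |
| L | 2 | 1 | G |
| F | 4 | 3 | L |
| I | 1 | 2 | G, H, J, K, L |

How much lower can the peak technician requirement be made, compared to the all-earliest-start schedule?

4

Early-start peak: d1:10  d2:7  d3:7  d4:4  d5:2  d6:1  d7:5  d8:3  d9:3  d10:3  d11:0 ⇒ 10.
Leveled (G@1, H@5, J@1, K@8, L@5, F@8, I@10): d1:6  d2:3  d3:3  d4:3  d5:5  d6:5  d7:4  d8:4  d9:4  d10:5  d11:3 ⇒ 6.
Reduction 10 − 6 = 4.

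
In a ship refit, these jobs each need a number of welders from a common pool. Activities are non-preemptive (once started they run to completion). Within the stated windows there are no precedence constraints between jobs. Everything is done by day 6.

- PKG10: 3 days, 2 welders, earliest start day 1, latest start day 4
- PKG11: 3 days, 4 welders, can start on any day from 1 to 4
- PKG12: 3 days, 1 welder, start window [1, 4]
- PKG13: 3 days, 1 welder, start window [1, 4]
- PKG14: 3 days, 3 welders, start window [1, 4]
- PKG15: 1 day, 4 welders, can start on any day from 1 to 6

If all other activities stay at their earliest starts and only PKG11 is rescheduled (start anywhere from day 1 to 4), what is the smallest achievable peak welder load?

11

PKG11@1: d1:15  d2:11  d3:11  d4:0  d5:0  d6:0 → peak 15
PKG11@2: d1:11  d2:11  d3:11  d4:4  d5:0  d6:0 → peak 11
PKG11@3: d1:11  d2:7  d3:11  d4:4  d5:4  d6:0 → peak 11
PKG11@4: d1:11  d2:7  d3:7  d4:4  d5:4  d6:4 → peak 11
Best is PKG11@2, peak 11.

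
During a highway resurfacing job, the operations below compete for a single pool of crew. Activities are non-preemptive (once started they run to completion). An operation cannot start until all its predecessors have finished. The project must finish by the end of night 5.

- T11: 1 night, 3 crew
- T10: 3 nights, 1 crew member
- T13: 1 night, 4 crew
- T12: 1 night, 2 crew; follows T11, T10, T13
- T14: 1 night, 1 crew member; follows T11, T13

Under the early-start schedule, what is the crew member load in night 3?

1

At early start, night 3 has: T10.
Demand: 1 = 1.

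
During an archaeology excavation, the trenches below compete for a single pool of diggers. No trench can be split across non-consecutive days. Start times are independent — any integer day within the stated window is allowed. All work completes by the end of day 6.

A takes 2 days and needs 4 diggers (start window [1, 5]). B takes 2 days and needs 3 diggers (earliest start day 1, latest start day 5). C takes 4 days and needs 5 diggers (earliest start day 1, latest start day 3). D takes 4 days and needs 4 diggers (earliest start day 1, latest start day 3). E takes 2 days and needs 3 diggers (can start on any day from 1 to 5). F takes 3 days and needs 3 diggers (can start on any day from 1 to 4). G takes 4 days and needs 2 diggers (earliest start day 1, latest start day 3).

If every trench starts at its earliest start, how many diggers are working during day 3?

14

At early start, day 3 has: C, D, F, G.
Demand: 5 + 4 + 3 + 2 = 14.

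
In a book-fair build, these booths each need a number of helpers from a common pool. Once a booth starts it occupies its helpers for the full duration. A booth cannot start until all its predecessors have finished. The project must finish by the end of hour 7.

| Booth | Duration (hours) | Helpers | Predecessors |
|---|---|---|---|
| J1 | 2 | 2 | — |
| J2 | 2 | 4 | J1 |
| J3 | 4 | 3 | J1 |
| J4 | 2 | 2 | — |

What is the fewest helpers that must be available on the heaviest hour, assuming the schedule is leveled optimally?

Schedule J1@1, J2@3, J3@3, J4@1: h1:4  h2:4  h3:7  h4:7  h5:3  h6:3  h7:0 — peak 7.

7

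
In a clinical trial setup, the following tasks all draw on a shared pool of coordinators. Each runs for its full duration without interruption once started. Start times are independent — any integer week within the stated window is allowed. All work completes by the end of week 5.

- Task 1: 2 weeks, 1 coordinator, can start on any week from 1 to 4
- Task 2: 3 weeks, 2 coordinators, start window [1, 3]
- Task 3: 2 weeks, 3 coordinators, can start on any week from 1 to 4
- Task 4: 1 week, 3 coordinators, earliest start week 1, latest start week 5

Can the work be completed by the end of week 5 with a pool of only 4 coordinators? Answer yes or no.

no

The minimum achievable peak is 5; 4 < 5, so no feasible schedule stays within the cap.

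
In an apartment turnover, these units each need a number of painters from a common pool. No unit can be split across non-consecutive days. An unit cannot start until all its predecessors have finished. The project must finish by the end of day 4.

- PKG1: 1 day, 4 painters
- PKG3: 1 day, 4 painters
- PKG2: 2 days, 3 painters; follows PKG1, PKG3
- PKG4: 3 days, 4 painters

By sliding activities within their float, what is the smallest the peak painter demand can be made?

8

Early-start (PKG1@1, PKG3@1, PKG2@2, PKG4@1) gives peak 12: d1:12  d2:7  d3:7  d4:0.
Shift PKG4→2.
Schedule PKG1@1, PKG3@1, PKG2@2, PKG4@2: d1:8  d2:7  d3:7  d4:4 — peak 8.
No arrangement of the 10 feasible schedules does better.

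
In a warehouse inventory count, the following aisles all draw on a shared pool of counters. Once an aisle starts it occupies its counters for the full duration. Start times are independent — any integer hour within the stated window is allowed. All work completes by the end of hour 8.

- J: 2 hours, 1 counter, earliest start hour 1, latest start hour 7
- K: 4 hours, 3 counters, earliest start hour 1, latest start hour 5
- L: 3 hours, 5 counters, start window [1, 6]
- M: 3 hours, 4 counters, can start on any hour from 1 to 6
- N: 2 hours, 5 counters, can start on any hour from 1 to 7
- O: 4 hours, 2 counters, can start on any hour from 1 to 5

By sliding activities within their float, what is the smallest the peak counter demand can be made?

8

Early-start (J@1, K@1, L@1, M@1, N@1, O@1) gives peak 20: h1:20  h2:20  h3:14  h4:5  h5:0  h6:0  h7:0  h8:0.
Shift L→4, N→7, O→5.
Schedule J@1, K@1, L@4, M@1, N@7, O@5: h1:8  h2:8  h3:7  h4:8  h5:7  h6:7  h7:7  h8:7 — peak 8.
Total counter-hours = 59 over 8 hours ⇒ peak ≥ ⌈59/8⌉ = 8, so 8 is optimal.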